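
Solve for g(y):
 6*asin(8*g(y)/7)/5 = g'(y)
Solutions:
 Integral(1/asin(8*_y/7), (_y, g(y))) = C1 + 6*y/5


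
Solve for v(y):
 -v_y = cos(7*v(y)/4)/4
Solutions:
 y/4 - 2*log(sin(7*v(y)/4) - 1)/7 + 2*log(sin(7*v(y)/4) + 1)/7 = C1


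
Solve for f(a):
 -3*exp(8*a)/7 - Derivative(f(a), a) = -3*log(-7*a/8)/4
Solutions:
 f(a) = C1 + 3*a*log(-a)/4 + 3*a*(-3*log(2) - 1 + log(7))/4 - 3*exp(8*a)/56


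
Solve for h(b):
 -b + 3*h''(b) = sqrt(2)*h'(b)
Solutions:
 h(b) = C1 + C2*exp(sqrt(2)*b/3) - sqrt(2)*b^2/4 - 3*b/2


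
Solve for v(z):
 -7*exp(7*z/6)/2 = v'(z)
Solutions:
 v(z) = C1 - 3*exp(7*z/6)


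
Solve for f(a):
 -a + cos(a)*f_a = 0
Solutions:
 f(a) = C1 + Integral(a/cos(a), a)


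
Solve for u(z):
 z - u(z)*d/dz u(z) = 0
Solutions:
 u(z) = -sqrt(C1 + z^2)
 u(z) = sqrt(C1 + z^2)


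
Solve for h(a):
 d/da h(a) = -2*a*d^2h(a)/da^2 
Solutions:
 h(a) = C1 + C2*sqrt(a)


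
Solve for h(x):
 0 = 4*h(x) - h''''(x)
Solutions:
 h(x) = C1*exp(-sqrt(2)*x) + C2*exp(sqrt(2)*x) + C3*sin(sqrt(2)*x) + C4*cos(sqrt(2)*x)


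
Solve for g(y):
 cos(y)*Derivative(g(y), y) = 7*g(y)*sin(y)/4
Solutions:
 g(y) = C1/cos(y)^(7/4)


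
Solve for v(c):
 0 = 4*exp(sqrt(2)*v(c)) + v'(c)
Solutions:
 v(c) = sqrt(2)*(2*log(1/(C1 + 4*c)) - log(2))/4


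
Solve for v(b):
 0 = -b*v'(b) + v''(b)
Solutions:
 v(b) = C1 + C2*erfi(sqrt(2)*b/2)


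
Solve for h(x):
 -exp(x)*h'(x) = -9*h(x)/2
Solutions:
 h(x) = C1*exp(-9*exp(-x)/2)


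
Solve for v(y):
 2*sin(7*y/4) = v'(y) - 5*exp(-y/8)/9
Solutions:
 v(y) = C1 - 8*cos(7*y/4)/7 - 40*exp(-y/8)/9


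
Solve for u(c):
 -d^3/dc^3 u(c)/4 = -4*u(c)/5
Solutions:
 u(c) = C3*exp(2*2^(1/3)*5^(2/3)*c/5) + (C1*sin(2^(1/3)*sqrt(3)*5^(2/3)*c/5) + C2*cos(2^(1/3)*sqrt(3)*5^(2/3)*c/5))*exp(-2^(1/3)*5^(2/3)*c/5)


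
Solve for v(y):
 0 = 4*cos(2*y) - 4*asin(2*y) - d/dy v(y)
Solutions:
 v(y) = C1 - 4*y*asin(2*y) - 2*sqrt(1 - 4*y^2) + 2*sin(2*y)


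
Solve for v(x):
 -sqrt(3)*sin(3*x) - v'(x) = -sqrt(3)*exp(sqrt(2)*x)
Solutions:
 v(x) = C1 + sqrt(6)*exp(sqrt(2)*x)/2 + sqrt(3)*cos(3*x)/3


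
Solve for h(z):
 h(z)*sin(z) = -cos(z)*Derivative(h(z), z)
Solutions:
 h(z) = C1*cos(z)


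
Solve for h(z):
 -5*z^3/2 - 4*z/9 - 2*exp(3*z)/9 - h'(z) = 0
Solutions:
 h(z) = C1 - 5*z^4/8 - 2*z^2/9 - 2*exp(3*z)/27


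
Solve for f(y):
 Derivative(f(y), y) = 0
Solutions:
 f(y) = C1


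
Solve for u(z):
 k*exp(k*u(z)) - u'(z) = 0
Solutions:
 u(z) = Piecewise((log(-1/(C1*k + k^2*z))/k, Ne(k, 0)), (nan, True))
 u(z) = Piecewise((C1 + k*z, Eq(k, 0)), (nan, True))


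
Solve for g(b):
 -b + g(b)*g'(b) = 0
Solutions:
 g(b) = -sqrt(C1 + b^2)
 g(b) = sqrt(C1 + b^2)


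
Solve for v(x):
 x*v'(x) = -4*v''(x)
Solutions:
 v(x) = C1 + C2*erf(sqrt(2)*x/4)


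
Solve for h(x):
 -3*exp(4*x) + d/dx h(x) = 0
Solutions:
 h(x) = C1 + 3*exp(4*x)/4


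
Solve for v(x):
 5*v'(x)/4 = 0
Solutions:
 v(x) = C1


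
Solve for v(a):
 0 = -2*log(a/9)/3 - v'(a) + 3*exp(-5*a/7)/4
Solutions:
 v(a) = C1 - 2*a*log(a)/3 + 2*a*(1 + 2*log(3))/3 - 21*exp(-5*a/7)/20


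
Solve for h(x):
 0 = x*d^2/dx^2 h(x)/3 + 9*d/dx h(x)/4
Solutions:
 h(x) = C1 + C2/x^(23/4)


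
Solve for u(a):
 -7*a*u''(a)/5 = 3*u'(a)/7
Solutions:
 u(a) = C1 + C2*a^(34/49)


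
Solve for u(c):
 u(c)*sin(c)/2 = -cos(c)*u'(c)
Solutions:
 u(c) = C1*sqrt(cos(c))


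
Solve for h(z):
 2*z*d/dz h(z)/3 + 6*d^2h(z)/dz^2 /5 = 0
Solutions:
 h(z) = C1 + C2*erf(sqrt(10)*z/6)


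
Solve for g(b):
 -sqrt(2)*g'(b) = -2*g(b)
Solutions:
 g(b) = C1*exp(sqrt(2)*b)


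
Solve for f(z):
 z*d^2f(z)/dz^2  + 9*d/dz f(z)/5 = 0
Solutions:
 f(z) = C1 + C2/z^(4/5)


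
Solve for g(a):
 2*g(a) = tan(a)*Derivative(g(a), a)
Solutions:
 g(a) = C1*sin(a)^2


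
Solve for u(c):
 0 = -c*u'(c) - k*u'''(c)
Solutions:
 u(c) = C1 + Integral(C2*airyai(c*(-1/k)^(1/3)) + C3*airybi(c*(-1/k)^(1/3)), c)


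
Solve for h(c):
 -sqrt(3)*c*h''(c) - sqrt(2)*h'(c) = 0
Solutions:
 h(c) = C1 + C2*c^(1 - sqrt(6)/3)


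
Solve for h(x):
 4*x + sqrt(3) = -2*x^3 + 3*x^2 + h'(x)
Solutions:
 h(x) = C1 + x^4/2 - x^3 + 2*x^2 + sqrt(3)*x


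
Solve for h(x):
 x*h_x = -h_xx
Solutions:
 h(x) = C1 + C2*erf(sqrt(2)*x/2)


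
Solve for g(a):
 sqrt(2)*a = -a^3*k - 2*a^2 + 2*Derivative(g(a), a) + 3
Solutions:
 g(a) = C1 + a^4*k/8 + a^3/3 + sqrt(2)*a^2/4 - 3*a/2


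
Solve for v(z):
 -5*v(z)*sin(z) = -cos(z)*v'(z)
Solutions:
 v(z) = C1/cos(z)^5


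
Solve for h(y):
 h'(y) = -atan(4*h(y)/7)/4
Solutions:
 Integral(1/atan(4*_y/7), (_y, h(y))) = C1 - y/4


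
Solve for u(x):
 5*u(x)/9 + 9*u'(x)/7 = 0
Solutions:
 u(x) = C1*exp(-35*x/81)


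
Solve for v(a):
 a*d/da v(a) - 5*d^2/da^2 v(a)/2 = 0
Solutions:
 v(a) = C1 + C2*erfi(sqrt(5)*a/5)


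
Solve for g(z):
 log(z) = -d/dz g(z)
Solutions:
 g(z) = C1 - z*log(z) + z


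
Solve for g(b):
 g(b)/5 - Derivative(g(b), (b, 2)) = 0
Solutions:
 g(b) = C1*exp(-sqrt(5)*b/5) + C2*exp(sqrt(5)*b/5)


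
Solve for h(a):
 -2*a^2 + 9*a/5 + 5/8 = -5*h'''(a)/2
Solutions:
 h(a) = C1 + C2*a + C3*a^2 + a^5/75 - 3*a^4/100 - a^3/24


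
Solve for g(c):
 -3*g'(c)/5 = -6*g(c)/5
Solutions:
 g(c) = C1*exp(2*c)


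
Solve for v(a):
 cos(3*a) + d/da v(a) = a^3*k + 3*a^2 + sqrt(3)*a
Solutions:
 v(a) = C1 + a^4*k/4 + a^3 + sqrt(3)*a^2/2 - sin(3*a)/3


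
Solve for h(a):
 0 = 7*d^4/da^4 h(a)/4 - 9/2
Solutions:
 h(a) = C1 + C2*a + C3*a^2 + C4*a^3 + 3*a^4/28


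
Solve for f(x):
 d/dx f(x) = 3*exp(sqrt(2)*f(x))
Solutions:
 f(x) = sqrt(2)*(2*log(-1/(C1 + 3*x)) - log(2))/4


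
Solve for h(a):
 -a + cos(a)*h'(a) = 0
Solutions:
 h(a) = C1 + Integral(a/cos(a), a)


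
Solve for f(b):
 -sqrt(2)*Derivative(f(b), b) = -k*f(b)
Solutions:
 f(b) = C1*exp(sqrt(2)*b*k/2)


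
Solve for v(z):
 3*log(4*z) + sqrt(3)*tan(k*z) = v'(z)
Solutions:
 v(z) = C1 + 3*z*log(z) - 3*z + 6*z*log(2) + sqrt(3)*Piecewise((-log(cos(k*z))/k, Ne(k, 0)), (0, True))


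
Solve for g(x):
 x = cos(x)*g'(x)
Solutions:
 g(x) = C1 + Integral(x/cos(x), x)


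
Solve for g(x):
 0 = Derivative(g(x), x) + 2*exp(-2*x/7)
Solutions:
 g(x) = C1 + 7*exp(-2*x/7)


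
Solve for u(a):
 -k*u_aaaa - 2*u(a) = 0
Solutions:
 u(a) = C1*exp(-2^(1/4)*a*(-1/k)^(1/4)) + C2*exp(2^(1/4)*a*(-1/k)^(1/4)) + C3*exp(-2^(1/4)*I*a*(-1/k)^(1/4)) + C4*exp(2^(1/4)*I*a*(-1/k)^(1/4))


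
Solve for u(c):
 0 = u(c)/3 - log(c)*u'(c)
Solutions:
 u(c) = C1*exp(li(c)/3)


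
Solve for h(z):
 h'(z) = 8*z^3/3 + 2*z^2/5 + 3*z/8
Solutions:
 h(z) = C1 + 2*z^4/3 + 2*z^3/15 + 3*z^2/16


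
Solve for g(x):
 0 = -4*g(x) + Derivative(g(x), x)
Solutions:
 g(x) = C1*exp(4*x)


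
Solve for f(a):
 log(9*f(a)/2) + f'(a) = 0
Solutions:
 -Integral(1/(-log(_y) - 2*log(3) + log(2)), (_y, f(a))) = C1 - a


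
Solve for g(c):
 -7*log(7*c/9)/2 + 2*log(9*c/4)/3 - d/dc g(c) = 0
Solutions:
 g(c) = C1 - 17*c*log(c)/6 - 7*c*log(7)/2 - 4*c*log(2)/3 + 17*c/6 + 25*c*log(3)/3


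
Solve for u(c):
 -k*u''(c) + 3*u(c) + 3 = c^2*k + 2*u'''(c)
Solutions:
 u(c) = C1*exp(-c*(k^2/(k^3 + sqrt(-k^6 + (k^3 - 162)^2) - 162)^(1/3) + k + (k^3 + sqrt(-k^6 + (k^3 - 162)^2) - 162)^(1/3))/6) + C2*exp(c*(-4*k^2/((-1 + sqrt(3)*I)*(k^3 + sqrt(-k^6 + (k^3 - 162)^2) - 162)^(1/3)) - 2*k + (k^3 + sqrt(-k^6 + (k^3 - 162)^2) - 162)^(1/3) - sqrt(3)*I*(k^3 + sqrt(-k^6 + (k^3 - 162)^2) - 162)^(1/3))/12) + C3*exp(c*(4*k^2/((1 + sqrt(3)*I)*(k^3 + sqrt(-k^6 + (k^3 - 162)^2) - 162)^(1/3)) - 2*k + (k^3 + sqrt(-k^6 + (k^3 - 162)^2) - 162)^(1/3) + sqrt(3)*I*(k^3 + sqrt(-k^6 + (k^3 - 162)^2) - 162)^(1/3))/12) + c^2*k/3 + 2*k^2/9 - 1


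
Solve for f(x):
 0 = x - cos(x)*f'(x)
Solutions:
 f(x) = C1 + Integral(x/cos(x), x)


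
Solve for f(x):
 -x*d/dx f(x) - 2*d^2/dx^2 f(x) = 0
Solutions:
 f(x) = C1 + C2*erf(x/2)


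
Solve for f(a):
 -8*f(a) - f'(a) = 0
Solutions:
 f(a) = C1*exp(-8*a)


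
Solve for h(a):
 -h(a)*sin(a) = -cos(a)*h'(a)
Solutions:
 h(a) = C1/cos(a)


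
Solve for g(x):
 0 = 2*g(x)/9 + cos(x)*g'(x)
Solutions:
 g(x) = C1*(sin(x) - 1)^(1/9)/(sin(x) + 1)^(1/9)


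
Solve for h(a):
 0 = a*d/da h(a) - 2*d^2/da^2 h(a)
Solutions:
 h(a) = C1 + C2*erfi(a/2)


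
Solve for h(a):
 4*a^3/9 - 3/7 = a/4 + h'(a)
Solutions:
 h(a) = C1 + a^4/9 - a^2/8 - 3*a/7


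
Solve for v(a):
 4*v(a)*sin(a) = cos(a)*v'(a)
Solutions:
 v(a) = C1/cos(a)^4


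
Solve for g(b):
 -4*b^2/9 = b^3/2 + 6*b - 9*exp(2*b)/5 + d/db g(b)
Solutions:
 g(b) = C1 - b^4/8 - 4*b^3/27 - 3*b^2 + 9*exp(2*b)/10


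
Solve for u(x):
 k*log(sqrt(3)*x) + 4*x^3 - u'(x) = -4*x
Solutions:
 u(x) = C1 + k*x*log(x) - k*x + k*x*log(3)/2 + x^4 + 2*x^2


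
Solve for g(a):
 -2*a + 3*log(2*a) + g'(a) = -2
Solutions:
 g(a) = C1 + a^2 - 3*a*log(a) - a*log(8) + a


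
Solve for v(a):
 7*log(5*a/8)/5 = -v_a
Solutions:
 v(a) = C1 - 7*a*log(a)/5 - 7*a*log(5)/5 + 7*a/5 + 21*a*log(2)/5


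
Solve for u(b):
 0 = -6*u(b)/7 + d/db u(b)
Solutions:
 u(b) = C1*exp(6*b/7)


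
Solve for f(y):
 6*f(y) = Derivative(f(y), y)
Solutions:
 f(y) = C1*exp(6*y)


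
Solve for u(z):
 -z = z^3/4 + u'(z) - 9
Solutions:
 u(z) = C1 - z^4/16 - z^2/2 + 9*z


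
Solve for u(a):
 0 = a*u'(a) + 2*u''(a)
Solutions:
 u(a) = C1 + C2*erf(a/2)


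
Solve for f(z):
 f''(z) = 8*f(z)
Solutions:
 f(z) = C1*exp(-2*sqrt(2)*z) + C2*exp(2*sqrt(2)*z)


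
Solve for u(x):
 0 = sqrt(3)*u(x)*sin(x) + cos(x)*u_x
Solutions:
 u(x) = C1*cos(x)^(sqrt(3))


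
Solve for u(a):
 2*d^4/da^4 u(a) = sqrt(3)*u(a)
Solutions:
 u(a) = C1*exp(-2^(3/4)*3^(1/8)*a/2) + C2*exp(2^(3/4)*3^(1/8)*a/2) + C3*sin(2^(3/4)*3^(1/8)*a/2) + C4*cos(2^(3/4)*3^(1/8)*a/2)


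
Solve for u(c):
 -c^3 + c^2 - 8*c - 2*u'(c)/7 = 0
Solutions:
 u(c) = C1 - 7*c^4/8 + 7*c^3/6 - 14*c^2


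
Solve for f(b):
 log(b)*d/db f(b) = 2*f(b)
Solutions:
 f(b) = C1*exp(2*li(b))


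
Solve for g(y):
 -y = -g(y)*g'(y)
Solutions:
 g(y) = -sqrt(C1 + y^2)
 g(y) = sqrt(C1 + y^2)


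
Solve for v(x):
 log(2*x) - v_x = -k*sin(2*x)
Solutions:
 v(x) = C1 - k*cos(2*x)/2 + x*log(x) - x + x*log(2)


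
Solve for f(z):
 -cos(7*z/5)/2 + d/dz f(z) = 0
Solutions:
 f(z) = C1 + 5*sin(7*z/5)/14


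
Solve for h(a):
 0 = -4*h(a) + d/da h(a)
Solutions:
 h(a) = C1*exp(4*a)


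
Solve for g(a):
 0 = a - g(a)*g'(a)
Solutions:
 g(a) = -sqrt(C1 + a^2)
 g(a) = sqrt(C1 + a^2)


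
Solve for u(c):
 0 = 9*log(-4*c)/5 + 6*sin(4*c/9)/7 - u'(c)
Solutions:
 u(c) = C1 + 9*c*log(-c)/5 - 9*c/5 + 18*c*log(2)/5 - 27*cos(4*c/9)/14


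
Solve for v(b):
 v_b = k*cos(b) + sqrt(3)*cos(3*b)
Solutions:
 v(b) = C1 + k*sin(b) + sqrt(3)*sin(3*b)/3


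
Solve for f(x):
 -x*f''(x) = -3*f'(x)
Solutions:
 f(x) = C1 + C2*x^4


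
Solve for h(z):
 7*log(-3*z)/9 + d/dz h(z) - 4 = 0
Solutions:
 h(z) = C1 - 7*z*log(-z)/9 + z*(43 - 7*log(3))/9


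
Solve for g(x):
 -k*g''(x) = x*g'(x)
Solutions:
 g(x) = C1 + C2*sqrt(k)*erf(sqrt(2)*x*sqrt(1/k)/2)


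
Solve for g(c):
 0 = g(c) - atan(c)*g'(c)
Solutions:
 g(c) = C1*exp(Integral(1/atan(c), c))


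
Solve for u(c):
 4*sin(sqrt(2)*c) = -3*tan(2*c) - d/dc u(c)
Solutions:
 u(c) = C1 + 3*log(cos(2*c))/2 + 2*sqrt(2)*cos(sqrt(2)*c)


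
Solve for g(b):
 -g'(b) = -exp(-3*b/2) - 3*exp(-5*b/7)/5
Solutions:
 g(b) = C1 - 2*exp(-3*b/2)/3 - 21*exp(-5*b/7)/25


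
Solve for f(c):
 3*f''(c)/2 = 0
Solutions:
 f(c) = C1 + C2*c


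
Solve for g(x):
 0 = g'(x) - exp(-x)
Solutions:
 g(x) = C1 - exp(-x)


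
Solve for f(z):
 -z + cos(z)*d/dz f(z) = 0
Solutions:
 f(z) = C1 + Integral(z/cos(z), z)


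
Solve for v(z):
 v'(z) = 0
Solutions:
 v(z) = C1


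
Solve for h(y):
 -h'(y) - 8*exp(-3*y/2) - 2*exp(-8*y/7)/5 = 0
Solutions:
 h(y) = C1 + 16*exp(-3*y/2)/3 + 7*exp(-8*y/7)/20


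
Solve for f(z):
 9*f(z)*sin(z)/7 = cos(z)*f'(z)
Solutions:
 f(z) = C1/cos(z)^(9/7)


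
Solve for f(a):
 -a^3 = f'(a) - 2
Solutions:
 f(a) = C1 - a^4/4 + 2*a


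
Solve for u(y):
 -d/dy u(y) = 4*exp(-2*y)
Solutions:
 u(y) = C1 + 2*exp(-2*y)


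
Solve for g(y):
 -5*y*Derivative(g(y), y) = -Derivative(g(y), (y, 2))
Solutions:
 g(y) = C1 + C2*erfi(sqrt(10)*y/2)


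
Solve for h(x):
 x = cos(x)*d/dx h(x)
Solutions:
 h(x) = C1 + Integral(x/cos(x), x)


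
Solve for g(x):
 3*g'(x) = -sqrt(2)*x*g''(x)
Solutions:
 g(x) = C1 + C2*x^(1 - 3*sqrt(2)/2)


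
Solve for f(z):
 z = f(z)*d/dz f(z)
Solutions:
 f(z) = -sqrt(C1 + z^2)
 f(z) = sqrt(C1 + z^2)


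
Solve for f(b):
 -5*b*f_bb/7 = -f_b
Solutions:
 f(b) = C1 + C2*b^(12/5)


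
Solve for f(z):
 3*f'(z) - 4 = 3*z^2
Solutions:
 f(z) = C1 + z^3/3 + 4*z/3


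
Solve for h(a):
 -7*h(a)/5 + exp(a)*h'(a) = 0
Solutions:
 h(a) = C1*exp(-7*exp(-a)/5)


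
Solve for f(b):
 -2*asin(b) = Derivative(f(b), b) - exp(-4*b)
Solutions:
 f(b) = C1 - 2*b*asin(b) - 2*sqrt(1 - b^2) - exp(-4*b)/4


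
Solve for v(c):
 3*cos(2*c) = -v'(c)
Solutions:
 v(c) = C1 - 3*sin(2*c)/2


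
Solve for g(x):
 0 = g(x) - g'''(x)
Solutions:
 g(x) = C3*exp(x) + (C1*sin(sqrt(3)*x/2) + C2*cos(sqrt(3)*x/2))*exp(-x/2)


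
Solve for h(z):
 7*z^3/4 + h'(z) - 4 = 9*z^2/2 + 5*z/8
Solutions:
 h(z) = C1 - 7*z^4/16 + 3*z^3/2 + 5*z^2/16 + 4*z


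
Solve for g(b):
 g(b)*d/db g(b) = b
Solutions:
 g(b) = -sqrt(C1 + b^2)
 g(b) = sqrt(C1 + b^2)


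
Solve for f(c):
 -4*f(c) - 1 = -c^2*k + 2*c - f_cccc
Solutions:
 f(c) = C1*exp(-sqrt(2)*c) + C2*exp(sqrt(2)*c) + C3*sin(sqrt(2)*c) + C4*cos(sqrt(2)*c) + c^2*k/4 - c/2 - 1/4


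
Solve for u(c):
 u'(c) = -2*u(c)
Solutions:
 u(c) = C1*exp(-2*c)


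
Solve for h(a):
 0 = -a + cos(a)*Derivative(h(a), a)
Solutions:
 h(a) = C1 + Integral(a/cos(a), a)


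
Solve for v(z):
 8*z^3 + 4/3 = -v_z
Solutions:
 v(z) = C1 - 2*z^4 - 4*z/3


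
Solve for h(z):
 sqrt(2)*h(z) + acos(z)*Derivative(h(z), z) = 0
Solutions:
 h(z) = C1*exp(-sqrt(2)*Integral(1/acos(z), z))


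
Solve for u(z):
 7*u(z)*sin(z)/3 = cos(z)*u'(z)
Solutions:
 u(z) = C1/cos(z)^(7/3)


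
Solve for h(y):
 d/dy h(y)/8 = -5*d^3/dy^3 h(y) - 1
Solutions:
 h(y) = C1 + C2*sin(sqrt(10)*y/20) + C3*cos(sqrt(10)*y/20) - 8*y


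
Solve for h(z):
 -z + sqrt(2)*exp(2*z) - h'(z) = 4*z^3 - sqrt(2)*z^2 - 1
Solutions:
 h(z) = C1 - z^4 + sqrt(2)*z^3/3 - z^2/2 + z + sqrt(2)*exp(2*z)/2


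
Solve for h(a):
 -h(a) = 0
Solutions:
 h(a) = 0


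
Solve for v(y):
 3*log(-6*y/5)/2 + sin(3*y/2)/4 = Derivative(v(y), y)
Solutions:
 v(y) = C1 + 3*y*log(-y)/2 - 2*y*log(5) - 3*y/2 + y*log(30)/2 + y*log(6) - cos(3*y/2)/6


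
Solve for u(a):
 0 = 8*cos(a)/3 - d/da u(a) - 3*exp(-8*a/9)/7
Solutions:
 u(a) = C1 + 8*sin(a)/3 + 27*exp(-8*a/9)/56


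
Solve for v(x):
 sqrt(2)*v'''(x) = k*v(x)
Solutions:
 v(x) = C1*exp(2^(5/6)*k^(1/3)*x/2) + C2*exp(2^(5/6)*k^(1/3)*x*(-1 + sqrt(3)*I)/4) + C3*exp(-2^(5/6)*k^(1/3)*x*(1 + sqrt(3)*I)/4)


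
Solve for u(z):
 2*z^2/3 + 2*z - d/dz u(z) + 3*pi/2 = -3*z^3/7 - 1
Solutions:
 u(z) = C1 + 3*z^4/28 + 2*z^3/9 + z^2 + z + 3*pi*z/2


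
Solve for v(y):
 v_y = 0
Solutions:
 v(y) = C1


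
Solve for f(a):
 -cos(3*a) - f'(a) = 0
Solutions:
 f(a) = C1 - sin(3*a)/3


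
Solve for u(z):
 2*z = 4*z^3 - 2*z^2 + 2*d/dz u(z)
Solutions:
 u(z) = C1 - z^4/2 + z^3/3 + z^2/2


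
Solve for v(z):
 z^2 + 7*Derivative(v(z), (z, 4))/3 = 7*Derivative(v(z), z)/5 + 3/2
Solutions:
 v(z) = C1 + C4*exp(3^(1/3)*5^(2/3)*z/5) + 5*z^3/21 - 15*z/14 + (C2*sin(3^(5/6)*5^(2/3)*z/10) + C3*cos(3^(5/6)*5^(2/3)*z/10))*exp(-3^(1/3)*5^(2/3)*z/10)


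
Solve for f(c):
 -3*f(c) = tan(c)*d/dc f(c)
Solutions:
 f(c) = C1/sin(c)^3


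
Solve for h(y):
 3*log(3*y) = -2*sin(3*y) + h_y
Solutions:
 h(y) = C1 + 3*y*log(y) - 3*y + 3*y*log(3) - 2*cos(3*y)/3


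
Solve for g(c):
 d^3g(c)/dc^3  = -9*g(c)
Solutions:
 g(c) = C3*exp(-3^(2/3)*c) + (C1*sin(3*3^(1/6)*c/2) + C2*cos(3*3^(1/6)*c/2))*exp(3^(2/3)*c/2)


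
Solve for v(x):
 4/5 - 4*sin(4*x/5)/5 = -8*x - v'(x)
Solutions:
 v(x) = C1 - 4*x^2 - 4*x/5 - cos(4*x/5)


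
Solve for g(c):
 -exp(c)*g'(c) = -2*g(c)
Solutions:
 g(c) = C1*exp(-2*exp(-c))


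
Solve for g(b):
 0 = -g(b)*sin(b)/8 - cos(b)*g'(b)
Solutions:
 g(b) = C1*cos(b)^(1/8)


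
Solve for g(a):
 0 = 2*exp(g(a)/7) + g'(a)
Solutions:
 g(a) = 7*log(1/(C1 + 2*a)) + 7*log(7)


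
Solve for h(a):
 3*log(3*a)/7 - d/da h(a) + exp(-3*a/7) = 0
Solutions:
 h(a) = C1 + 3*a*log(a)/7 + 3*a*(-1 + log(3))/7 - 7*exp(-3*a/7)/3


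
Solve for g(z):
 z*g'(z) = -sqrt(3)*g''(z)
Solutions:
 g(z) = C1 + C2*erf(sqrt(2)*3^(3/4)*z/6)


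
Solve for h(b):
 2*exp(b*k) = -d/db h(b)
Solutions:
 h(b) = C1 - 2*exp(b*k)/k


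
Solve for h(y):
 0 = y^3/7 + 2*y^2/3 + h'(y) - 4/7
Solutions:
 h(y) = C1 - y^4/28 - 2*y^3/9 + 4*y/7


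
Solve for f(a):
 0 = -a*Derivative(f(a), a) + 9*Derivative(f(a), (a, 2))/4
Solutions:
 f(a) = C1 + C2*erfi(sqrt(2)*a/3)


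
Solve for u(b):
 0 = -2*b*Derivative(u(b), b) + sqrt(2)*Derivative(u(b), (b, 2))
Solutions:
 u(b) = C1 + C2*erfi(2^(3/4)*b/2)


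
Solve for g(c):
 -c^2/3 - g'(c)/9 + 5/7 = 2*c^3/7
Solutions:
 g(c) = C1 - 9*c^4/14 - c^3 + 45*c/7


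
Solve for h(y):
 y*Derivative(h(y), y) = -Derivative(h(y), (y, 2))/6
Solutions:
 h(y) = C1 + C2*erf(sqrt(3)*y)


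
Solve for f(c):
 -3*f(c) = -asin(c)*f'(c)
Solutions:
 f(c) = C1*exp(3*Integral(1/asin(c), c))


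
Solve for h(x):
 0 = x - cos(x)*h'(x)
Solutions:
 h(x) = C1 + Integral(x/cos(x), x)


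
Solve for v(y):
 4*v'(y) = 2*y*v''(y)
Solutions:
 v(y) = C1 + C2*y^3


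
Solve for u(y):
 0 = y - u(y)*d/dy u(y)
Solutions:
 u(y) = -sqrt(C1 + y^2)
 u(y) = sqrt(C1 + y^2)


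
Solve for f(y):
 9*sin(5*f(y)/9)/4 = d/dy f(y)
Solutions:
 -9*y/4 + 9*log(cos(5*f(y)/9) - 1)/10 - 9*log(cos(5*f(y)/9) + 1)/10 = C1


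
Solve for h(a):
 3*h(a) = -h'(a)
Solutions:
 h(a) = C1*exp(-3*a)


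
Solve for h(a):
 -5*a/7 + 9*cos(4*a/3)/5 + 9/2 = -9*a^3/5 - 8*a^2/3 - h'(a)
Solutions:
 h(a) = C1 - 9*a^4/20 - 8*a^3/9 + 5*a^2/14 - 9*a/2 - 27*sin(4*a/3)/20


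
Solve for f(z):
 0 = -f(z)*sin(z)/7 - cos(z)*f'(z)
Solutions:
 f(z) = C1*cos(z)^(1/7)


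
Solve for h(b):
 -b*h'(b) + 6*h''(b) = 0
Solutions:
 h(b) = C1 + C2*erfi(sqrt(3)*b/6)


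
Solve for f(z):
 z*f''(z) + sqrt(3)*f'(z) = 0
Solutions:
 f(z) = C1 + C2*z^(1 - sqrt(3))


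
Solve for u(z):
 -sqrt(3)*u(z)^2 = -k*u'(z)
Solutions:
 u(z) = -k/(C1*k + sqrt(3)*z)


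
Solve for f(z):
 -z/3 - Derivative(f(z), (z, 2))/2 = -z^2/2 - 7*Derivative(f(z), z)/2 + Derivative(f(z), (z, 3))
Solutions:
 f(z) = C1 + C2*exp(z*(-1 + sqrt(57))/4) + C3*exp(-z*(1 + sqrt(57))/4) - z^3/21 + 4*z^2/147 - 76*z/1029


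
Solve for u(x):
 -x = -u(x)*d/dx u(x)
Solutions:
 u(x) = -sqrt(C1 + x^2)
 u(x) = sqrt(C1 + x^2)


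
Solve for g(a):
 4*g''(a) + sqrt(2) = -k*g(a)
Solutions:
 g(a) = C1*exp(-a*sqrt(-k)/2) + C2*exp(a*sqrt(-k)/2) - sqrt(2)/k


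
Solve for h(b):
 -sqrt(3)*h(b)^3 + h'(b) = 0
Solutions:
 h(b) = -sqrt(2)*sqrt(-1/(C1 + sqrt(3)*b))/2
 h(b) = sqrt(2)*sqrt(-1/(C1 + sqrt(3)*b))/2


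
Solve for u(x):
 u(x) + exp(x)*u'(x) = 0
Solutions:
 u(x) = C1*exp(exp(-x))


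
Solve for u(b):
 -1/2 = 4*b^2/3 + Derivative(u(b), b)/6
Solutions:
 u(b) = C1 - 8*b^3/3 - 3*b


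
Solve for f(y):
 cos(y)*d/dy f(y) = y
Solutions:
 f(y) = C1 + Integral(y/cos(y), y)


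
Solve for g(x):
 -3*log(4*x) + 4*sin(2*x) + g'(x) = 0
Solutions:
 g(x) = C1 + 3*x*log(x) - 3*x + 6*x*log(2) + 2*cos(2*x)


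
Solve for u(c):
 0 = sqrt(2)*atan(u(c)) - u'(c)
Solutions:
 Integral(1/atan(_y), (_y, u(c))) = C1 + sqrt(2)*c


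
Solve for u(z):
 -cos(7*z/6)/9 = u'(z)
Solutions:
 u(z) = C1 - 2*sin(7*z/6)/21


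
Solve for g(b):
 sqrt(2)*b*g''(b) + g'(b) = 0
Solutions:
 g(b) = C1 + C2*b^(1 - sqrt(2)/2)


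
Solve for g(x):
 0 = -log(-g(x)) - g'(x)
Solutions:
 -li(-g(x)) = C1 - x


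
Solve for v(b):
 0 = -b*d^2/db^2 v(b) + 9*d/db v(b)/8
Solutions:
 v(b) = C1 + C2*b^(17/8)


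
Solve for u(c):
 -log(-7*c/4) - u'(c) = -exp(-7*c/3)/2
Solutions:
 u(c) = C1 - c*log(-c) + c*(-log(7) + 1 + 2*log(2)) - 3*exp(-7*c/3)/14


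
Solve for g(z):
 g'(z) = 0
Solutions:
 g(z) = C1


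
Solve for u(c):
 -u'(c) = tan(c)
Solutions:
 u(c) = C1 + log(cos(c))


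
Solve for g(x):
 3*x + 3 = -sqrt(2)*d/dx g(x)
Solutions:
 g(x) = C1 - 3*sqrt(2)*x^2/4 - 3*sqrt(2)*x/2


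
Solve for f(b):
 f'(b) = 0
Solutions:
 f(b) = C1


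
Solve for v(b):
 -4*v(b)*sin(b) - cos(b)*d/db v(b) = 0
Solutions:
 v(b) = C1*cos(b)^4


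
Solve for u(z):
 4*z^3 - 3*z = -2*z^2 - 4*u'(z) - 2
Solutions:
 u(z) = C1 - z^4/4 - z^3/6 + 3*z^2/8 - z/2


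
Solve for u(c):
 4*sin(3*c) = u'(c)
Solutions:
 u(c) = C1 - 4*cos(3*c)/3


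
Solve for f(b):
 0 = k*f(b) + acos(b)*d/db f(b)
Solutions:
 f(b) = C1*exp(-k*Integral(1/acos(b), b))


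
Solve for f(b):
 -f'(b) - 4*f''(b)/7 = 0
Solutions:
 f(b) = C1 + C2*exp(-7*b/4)


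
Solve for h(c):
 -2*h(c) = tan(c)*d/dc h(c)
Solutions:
 h(c) = C1/sin(c)^2


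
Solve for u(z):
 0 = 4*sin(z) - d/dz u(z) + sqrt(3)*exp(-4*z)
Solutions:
 u(z) = C1 - 4*cos(z) - sqrt(3)*exp(-4*z)/4


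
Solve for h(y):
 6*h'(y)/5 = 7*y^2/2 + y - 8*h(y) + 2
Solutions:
 h(y) = C1*exp(-20*y/3) + 7*y^2/16 - y/160 + 803/3200


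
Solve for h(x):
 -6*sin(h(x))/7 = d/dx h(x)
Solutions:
 6*x/7 + log(cos(h(x)) - 1)/2 - log(cos(h(x)) + 1)/2 = C1


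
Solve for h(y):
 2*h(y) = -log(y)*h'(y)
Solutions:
 h(y) = C1*exp(-2*li(y))


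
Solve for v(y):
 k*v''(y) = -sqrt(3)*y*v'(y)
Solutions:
 v(y) = C1 + C2*sqrt(k)*erf(sqrt(2)*3^(1/4)*y*sqrt(1/k)/2)


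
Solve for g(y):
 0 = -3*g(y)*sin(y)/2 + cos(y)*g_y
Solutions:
 g(y) = C1/cos(y)^(3/2)


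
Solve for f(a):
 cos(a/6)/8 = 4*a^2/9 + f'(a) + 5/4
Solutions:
 f(a) = C1 - 4*a^3/27 - 5*a/4 + 3*sin(a/6)/4


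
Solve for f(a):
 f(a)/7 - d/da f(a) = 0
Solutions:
 f(a) = C1*exp(a/7)


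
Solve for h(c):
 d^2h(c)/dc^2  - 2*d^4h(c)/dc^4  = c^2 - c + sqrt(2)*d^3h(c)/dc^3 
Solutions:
 h(c) = C1 + C2*c + C3*exp(c*(-sqrt(2) + sqrt(10))/4) + C4*exp(-c*(sqrt(2) + sqrt(10))/4) + c^4/12 + c^3*(-1 + 2*sqrt(2))/6 + c^2*(4 - sqrt(2)/2)


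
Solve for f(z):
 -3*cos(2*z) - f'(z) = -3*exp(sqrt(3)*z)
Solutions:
 f(z) = C1 + sqrt(3)*exp(sqrt(3)*z) - 3*sin(2*z)/2


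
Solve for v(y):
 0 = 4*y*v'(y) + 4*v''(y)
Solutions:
 v(y) = C1 + C2*erf(sqrt(2)*y/2)


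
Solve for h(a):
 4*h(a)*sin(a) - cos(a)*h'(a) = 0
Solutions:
 h(a) = C1/cos(a)^4


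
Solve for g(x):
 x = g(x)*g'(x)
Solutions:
 g(x) = -sqrt(C1 + x^2)
 g(x) = sqrt(C1 + x^2)


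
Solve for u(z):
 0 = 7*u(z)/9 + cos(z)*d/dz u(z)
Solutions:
 u(z) = C1*(sin(z) - 1)^(7/18)/(sin(z) + 1)^(7/18)


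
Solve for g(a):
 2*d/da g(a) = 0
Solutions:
 g(a) = C1


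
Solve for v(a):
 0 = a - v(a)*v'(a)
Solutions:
 v(a) = -sqrt(C1 + a^2)
 v(a) = sqrt(C1 + a^2)


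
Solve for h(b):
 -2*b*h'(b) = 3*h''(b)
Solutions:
 h(b) = C1 + C2*erf(sqrt(3)*b/3)


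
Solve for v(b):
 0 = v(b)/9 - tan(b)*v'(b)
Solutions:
 v(b) = C1*sin(b)^(1/9)


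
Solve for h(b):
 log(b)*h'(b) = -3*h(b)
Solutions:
 h(b) = C1*exp(-3*li(b))


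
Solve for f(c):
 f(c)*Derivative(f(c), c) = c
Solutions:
 f(c) = -sqrt(C1 + c^2)
 f(c) = sqrt(C1 + c^2)


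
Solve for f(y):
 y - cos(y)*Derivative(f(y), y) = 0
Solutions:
 f(y) = C1 + Integral(y/cos(y), y)


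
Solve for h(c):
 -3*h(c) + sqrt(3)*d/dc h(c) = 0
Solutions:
 h(c) = C1*exp(sqrt(3)*c)


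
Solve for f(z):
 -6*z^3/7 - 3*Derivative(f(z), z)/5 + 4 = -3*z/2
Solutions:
 f(z) = C1 - 5*z^4/14 + 5*z^2/4 + 20*z/3


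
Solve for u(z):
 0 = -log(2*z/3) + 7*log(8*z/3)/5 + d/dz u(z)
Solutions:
 u(z) = C1 - 2*z*log(z)/5 - 16*z*log(2)/5 + 2*z/5 + 2*z*log(3)/5


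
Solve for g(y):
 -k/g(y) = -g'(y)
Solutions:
 g(y) = -sqrt(C1 + 2*k*y)
 g(y) = sqrt(C1 + 2*k*y)


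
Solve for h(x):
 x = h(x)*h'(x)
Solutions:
 h(x) = -sqrt(C1 + x^2)
 h(x) = sqrt(C1 + x^2)


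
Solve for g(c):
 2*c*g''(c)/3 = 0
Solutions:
 g(c) = C1 + C2*c


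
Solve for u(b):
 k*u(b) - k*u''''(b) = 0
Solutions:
 u(b) = C1*exp(-b) + C2*exp(b) + C3*sin(b) + C4*cos(b)


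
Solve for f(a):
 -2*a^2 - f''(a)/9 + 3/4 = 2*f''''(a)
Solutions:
 f(a) = C1 + C2*a + C3*sin(sqrt(2)*a/6) + C4*cos(sqrt(2)*a/6) - 3*a^4/2 + 2619*a^2/8


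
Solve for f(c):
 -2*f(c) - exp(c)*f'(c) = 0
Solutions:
 f(c) = C1*exp(2*exp(-c))


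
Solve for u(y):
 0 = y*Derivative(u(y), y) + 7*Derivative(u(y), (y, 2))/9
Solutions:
 u(y) = C1 + C2*erf(3*sqrt(14)*y/14)


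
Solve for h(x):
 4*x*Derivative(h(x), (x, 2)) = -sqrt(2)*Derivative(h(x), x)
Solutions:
 h(x) = C1 + C2*x^(1 - sqrt(2)/4)


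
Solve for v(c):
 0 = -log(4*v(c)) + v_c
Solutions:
 -Integral(1/(log(_y) + 2*log(2)), (_y, v(c))) = C1 - c


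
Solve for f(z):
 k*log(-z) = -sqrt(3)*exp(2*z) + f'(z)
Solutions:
 f(z) = C1 + k*z*log(-z) - k*z + sqrt(3)*exp(2*z)/2


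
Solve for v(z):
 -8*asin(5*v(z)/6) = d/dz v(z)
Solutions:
 Integral(1/asin(5*_y/6), (_y, v(z))) = C1 - 8*z


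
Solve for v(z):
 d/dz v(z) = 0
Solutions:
 v(z) = C1


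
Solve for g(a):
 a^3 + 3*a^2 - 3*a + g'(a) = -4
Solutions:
 g(a) = C1 - a^4/4 - a^3 + 3*a^2/2 - 4*a


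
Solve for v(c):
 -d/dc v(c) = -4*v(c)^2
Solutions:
 v(c) = -1/(C1 + 4*c)


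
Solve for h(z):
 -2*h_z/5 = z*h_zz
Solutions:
 h(z) = C1 + C2*z^(3/5)


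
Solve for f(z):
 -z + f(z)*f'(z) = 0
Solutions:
 f(z) = -sqrt(C1 + z^2)
 f(z) = sqrt(C1 + z^2)


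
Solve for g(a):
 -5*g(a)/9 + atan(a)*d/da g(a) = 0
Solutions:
 g(a) = C1*exp(5*Integral(1/atan(a), a)/9)


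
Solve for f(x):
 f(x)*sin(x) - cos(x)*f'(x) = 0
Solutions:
 f(x) = C1/cos(x)


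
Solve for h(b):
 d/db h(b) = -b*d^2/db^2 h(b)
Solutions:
 h(b) = C1 + C2*log(b)


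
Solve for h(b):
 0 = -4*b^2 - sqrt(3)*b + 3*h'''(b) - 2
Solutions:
 h(b) = C1 + C2*b + C3*b^2 + b^5/45 + sqrt(3)*b^4/72 + b^3/9


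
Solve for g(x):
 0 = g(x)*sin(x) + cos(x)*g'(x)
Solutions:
 g(x) = C1*cos(x)


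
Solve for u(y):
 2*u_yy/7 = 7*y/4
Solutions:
 u(y) = C1 + C2*y + 49*y^3/48


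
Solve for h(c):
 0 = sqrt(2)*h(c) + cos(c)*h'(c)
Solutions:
 h(c) = C1*(sin(c) - 1)^(sqrt(2)/2)/(sin(c) + 1)^(sqrt(2)/2)


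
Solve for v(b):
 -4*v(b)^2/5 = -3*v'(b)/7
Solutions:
 v(b) = -15/(C1 + 28*b)


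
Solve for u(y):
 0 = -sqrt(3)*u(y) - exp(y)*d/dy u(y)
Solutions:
 u(y) = C1*exp(sqrt(3)*exp(-y))


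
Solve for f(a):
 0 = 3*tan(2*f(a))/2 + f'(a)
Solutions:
 f(a) = -asin(C1*exp(-3*a))/2 + pi/2
 f(a) = asin(C1*exp(-3*a))/2


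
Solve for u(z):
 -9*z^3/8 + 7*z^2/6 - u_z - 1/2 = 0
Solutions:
 u(z) = C1 - 9*z^4/32 + 7*z^3/18 - z/2


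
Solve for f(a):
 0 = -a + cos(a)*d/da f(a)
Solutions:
 f(a) = C1 + Integral(a/cos(a), a)


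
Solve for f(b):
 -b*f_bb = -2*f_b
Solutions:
 f(b) = C1 + C2*b^3


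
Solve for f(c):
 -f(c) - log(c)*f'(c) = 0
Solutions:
 f(c) = C1*exp(-li(c))


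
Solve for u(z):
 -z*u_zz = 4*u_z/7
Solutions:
 u(z) = C1 + C2*z^(3/7)


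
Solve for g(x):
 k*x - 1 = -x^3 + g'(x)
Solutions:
 g(x) = C1 + k*x^2/2 + x^4/4 - x


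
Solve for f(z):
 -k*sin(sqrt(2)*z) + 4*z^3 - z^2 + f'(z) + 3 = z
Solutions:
 f(z) = C1 - sqrt(2)*k*cos(sqrt(2)*z)/2 - z^4 + z^3/3 + z^2/2 - 3*z


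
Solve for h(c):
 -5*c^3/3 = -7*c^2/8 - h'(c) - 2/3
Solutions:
 h(c) = C1 + 5*c^4/12 - 7*c^3/24 - 2*c/3


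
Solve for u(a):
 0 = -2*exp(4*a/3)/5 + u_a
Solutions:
 u(a) = C1 + 3*exp(4*a/3)/10


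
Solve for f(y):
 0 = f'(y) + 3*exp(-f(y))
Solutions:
 f(y) = log(C1 - 3*y)


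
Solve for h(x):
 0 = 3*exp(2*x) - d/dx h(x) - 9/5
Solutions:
 h(x) = C1 - 9*x/5 + 3*exp(2*x)/2


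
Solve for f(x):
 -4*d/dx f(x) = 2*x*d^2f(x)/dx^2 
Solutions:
 f(x) = C1 + C2/x


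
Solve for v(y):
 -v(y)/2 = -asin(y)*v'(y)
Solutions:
 v(y) = C1*exp(Integral(1/asin(y), y)/2)


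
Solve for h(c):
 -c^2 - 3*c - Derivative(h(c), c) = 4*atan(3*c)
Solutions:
 h(c) = C1 - c^3/3 - 3*c^2/2 - 4*c*atan(3*c) + 2*log(9*c^2 + 1)/3


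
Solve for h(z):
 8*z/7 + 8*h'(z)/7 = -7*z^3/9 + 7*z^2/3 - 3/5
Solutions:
 h(z) = C1 - 49*z^4/288 + 49*z^3/72 - z^2/2 - 21*z/40


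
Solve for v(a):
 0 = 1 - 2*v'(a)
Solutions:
 v(a) = C1 + a/2


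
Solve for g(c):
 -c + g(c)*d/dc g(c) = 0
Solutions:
 g(c) = -sqrt(C1 + c^2)
 g(c) = sqrt(C1 + c^2)


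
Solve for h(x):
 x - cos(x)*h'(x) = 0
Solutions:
 h(x) = C1 + Integral(x/cos(x), x)


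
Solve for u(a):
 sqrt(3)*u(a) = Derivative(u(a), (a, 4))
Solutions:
 u(a) = C1*exp(-3^(1/8)*a) + C2*exp(3^(1/8)*a) + C3*sin(3^(1/8)*a) + C4*cos(3^(1/8)*a)


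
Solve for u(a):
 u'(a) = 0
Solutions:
 u(a) = C1


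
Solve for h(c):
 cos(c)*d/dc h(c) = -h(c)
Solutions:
 h(c) = C1*sqrt(sin(c) - 1)/sqrt(sin(c) + 1)


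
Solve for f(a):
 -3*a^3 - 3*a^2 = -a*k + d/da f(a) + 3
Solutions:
 f(a) = C1 - 3*a^4/4 - a^3 + a^2*k/2 - 3*a


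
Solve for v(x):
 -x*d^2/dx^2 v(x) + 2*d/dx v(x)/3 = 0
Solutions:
 v(x) = C1 + C2*x^(5/3)


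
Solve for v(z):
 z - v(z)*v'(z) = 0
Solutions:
 v(z) = -sqrt(C1 + z^2)
 v(z) = sqrt(C1 + z^2)


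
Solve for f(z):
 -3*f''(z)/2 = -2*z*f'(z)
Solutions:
 f(z) = C1 + C2*erfi(sqrt(6)*z/3)


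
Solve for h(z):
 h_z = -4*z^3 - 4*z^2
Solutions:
 h(z) = C1 - z^4 - 4*z^3/3


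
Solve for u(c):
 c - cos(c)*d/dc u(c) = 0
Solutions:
 u(c) = C1 + Integral(c/cos(c), c)


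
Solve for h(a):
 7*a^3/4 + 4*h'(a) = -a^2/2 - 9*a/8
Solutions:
 h(a) = C1 - 7*a^4/64 - a^3/24 - 9*a^2/64


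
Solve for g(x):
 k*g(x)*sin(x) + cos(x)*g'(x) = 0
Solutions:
 g(x) = C1*exp(k*log(cos(x)))


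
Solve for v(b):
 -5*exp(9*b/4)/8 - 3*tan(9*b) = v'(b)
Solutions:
 v(b) = C1 - 5*exp(9*b/4)/18 + log(cos(9*b))/3


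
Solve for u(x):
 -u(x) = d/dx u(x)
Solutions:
 u(x) = C1*exp(-x)


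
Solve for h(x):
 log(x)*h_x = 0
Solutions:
 h(x) = C1


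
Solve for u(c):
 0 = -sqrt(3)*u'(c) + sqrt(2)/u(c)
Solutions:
 u(c) = -sqrt(C1 + 6*sqrt(6)*c)/3
 u(c) = sqrt(C1 + 6*sqrt(6)*c)/3


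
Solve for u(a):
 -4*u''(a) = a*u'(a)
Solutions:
 u(a) = C1 + C2*erf(sqrt(2)*a/4)


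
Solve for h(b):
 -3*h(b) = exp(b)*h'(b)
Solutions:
 h(b) = C1*exp(3*exp(-b))


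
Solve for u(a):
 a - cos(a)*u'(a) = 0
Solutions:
 u(a) = C1 + Integral(a/cos(a), a)


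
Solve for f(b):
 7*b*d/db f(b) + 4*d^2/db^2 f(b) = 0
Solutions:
 f(b) = C1 + C2*erf(sqrt(14)*b/4)


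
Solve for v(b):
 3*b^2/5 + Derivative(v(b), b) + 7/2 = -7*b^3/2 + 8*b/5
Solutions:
 v(b) = C1 - 7*b^4/8 - b^3/5 + 4*b^2/5 - 7*b/2


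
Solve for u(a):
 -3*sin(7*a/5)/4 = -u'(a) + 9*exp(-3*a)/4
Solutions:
 u(a) = C1 - 15*cos(7*a/5)/28 - 3*exp(-3*a)/4


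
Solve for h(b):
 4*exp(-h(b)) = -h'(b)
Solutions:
 h(b) = log(C1 - 4*b)


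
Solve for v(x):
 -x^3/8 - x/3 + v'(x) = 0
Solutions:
 v(x) = C1 + x^4/32 + x^2/6


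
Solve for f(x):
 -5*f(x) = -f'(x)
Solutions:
 f(x) = C1*exp(5*x)


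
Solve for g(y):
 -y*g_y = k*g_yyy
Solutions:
 g(y) = C1 + Integral(C2*airyai(y*(-1/k)^(1/3)) + C3*airybi(y*(-1/k)^(1/3)), y)


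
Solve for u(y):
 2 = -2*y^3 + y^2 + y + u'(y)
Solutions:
 u(y) = C1 + y^4/2 - y^3/3 - y^2/2 + 2*y


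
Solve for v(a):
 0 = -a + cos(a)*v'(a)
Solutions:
 v(a) = C1 + Integral(a/cos(a), a)


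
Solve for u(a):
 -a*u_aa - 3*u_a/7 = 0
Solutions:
 u(a) = C1 + C2*a^(4/7)


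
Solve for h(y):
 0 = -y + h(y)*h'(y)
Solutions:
 h(y) = -sqrt(C1 + y^2)
 h(y) = sqrt(C1 + y^2)


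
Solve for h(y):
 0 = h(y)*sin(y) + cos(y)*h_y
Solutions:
 h(y) = C1*cos(y)


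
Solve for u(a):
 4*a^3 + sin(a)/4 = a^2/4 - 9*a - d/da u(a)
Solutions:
 u(a) = C1 - a^4 + a^3/12 - 9*a^2/2 + cos(a)/4


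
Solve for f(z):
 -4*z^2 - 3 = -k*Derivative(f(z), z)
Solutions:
 f(z) = C1 + 4*z^3/(3*k) + 3*z/k


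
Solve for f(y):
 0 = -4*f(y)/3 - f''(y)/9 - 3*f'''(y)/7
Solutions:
 f(y) = C1*exp(y*(-14 + 7*7^(2/3)/(486*sqrt(59098) + 118147)^(1/3) + 7^(1/3)*(486*sqrt(59098) + 118147)^(1/3))/162)*sin(sqrt(3)*7^(1/3)*y*(-(486*sqrt(59098) + 118147)^(1/3) + 7*7^(1/3)/(486*sqrt(59098) + 118147)^(1/3))/162) + C2*exp(y*(-14 + 7*7^(2/3)/(486*sqrt(59098) + 118147)^(1/3) + 7^(1/3)*(486*sqrt(59098) + 118147)^(1/3))/162)*cos(sqrt(3)*7^(1/3)*y*(-(486*sqrt(59098) + 118147)^(1/3) + 7*7^(1/3)/(486*sqrt(59098) + 118147)^(1/3))/162) + C3*exp(-y*(7*7^(2/3)/(486*sqrt(59098) + 118147)^(1/3) + 7 + 7^(1/3)*(486*sqrt(59098) + 118147)^(1/3))/81)


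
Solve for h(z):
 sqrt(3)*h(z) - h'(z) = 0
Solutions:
 h(z) = C1*exp(sqrt(3)*z)


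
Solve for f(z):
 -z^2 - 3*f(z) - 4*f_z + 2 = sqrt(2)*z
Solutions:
 f(z) = C1*exp(-3*z/4) - z^2/3 - sqrt(2)*z/3 + 8*z/9 - 14/27 + 4*sqrt(2)/9


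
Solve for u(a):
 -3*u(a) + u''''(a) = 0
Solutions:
 u(a) = C1*exp(-3^(1/4)*a) + C2*exp(3^(1/4)*a) + C3*sin(3^(1/4)*a) + C4*cos(3^(1/4)*a)


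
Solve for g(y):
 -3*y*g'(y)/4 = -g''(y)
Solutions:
 g(y) = C1 + C2*erfi(sqrt(6)*y/4)


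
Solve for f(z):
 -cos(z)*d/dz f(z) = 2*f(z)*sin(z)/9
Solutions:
 f(z) = C1*cos(z)^(2/9)


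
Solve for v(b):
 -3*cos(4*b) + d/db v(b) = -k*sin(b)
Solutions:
 v(b) = C1 + k*cos(b) + 3*sin(4*b)/4


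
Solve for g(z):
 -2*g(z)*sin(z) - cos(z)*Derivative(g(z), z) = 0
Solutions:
 g(z) = C1*cos(z)^2


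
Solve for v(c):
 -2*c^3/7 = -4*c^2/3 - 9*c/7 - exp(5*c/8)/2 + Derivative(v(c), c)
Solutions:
 v(c) = C1 - c^4/14 + 4*c^3/9 + 9*c^2/14 + 4*exp(5*c/8)/5


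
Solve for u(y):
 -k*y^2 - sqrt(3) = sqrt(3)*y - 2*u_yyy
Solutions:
 u(y) = C1 + C2*y + C3*y^2 + k*y^5/120 + sqrt(3)*y^4/48 + sqrt(3)*y^3/12


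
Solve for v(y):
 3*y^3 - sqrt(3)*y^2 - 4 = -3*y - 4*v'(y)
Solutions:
 v(y) = C1 - 3*y^4/16 + sqrt(3)*y^3/12 - 3*y^2/8 + y


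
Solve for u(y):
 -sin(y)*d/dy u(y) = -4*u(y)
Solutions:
 u(y) = C1*(cos(y)^2 - 2*cos(y) + 1)/(cos(y)^2 + 2*cos(y) + 1)


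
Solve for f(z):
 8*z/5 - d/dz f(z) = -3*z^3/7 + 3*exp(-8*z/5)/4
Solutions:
 f(z) = C1 + 3*z^4/28 + 4*z^2/5 + 15*exp(-8*z/5)/32


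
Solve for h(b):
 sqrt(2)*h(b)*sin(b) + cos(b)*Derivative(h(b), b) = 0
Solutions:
 h(b) = C1*cos(b)^(sqrt(2))


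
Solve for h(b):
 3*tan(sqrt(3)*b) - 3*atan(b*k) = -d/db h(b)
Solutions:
 h(b) = C1 + 3*Piecewise((b*atan(b*k) - log(b^2*k^2 + 1)/(2*k), Ne(k, 0)), (0, True)) + sqrt(3)*log(cos(sqrt(3)*b))


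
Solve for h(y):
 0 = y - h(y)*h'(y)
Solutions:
 h(y) = -sqrt(C1 + y^2)
 h(y) = sqrt(C1 + y^2)


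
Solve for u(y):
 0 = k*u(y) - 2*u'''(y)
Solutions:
 u(y) = C1*exp(2^(2/3)*k^(1/3)*y/2) + C2*exp(2^(2/3)*k^(1/3)*y*(-1 + sqrt(3)*I)/4) + C3*exp(-2^(2/3)*k^(1/3)*y*(1 + sqrt(3)*I)/4)


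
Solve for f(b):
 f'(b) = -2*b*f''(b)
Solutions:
 f(b) = C1 + C2*sqrt(b)


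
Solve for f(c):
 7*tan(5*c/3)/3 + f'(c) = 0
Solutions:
 f(c) = C1 + 7*log(cos(5*c/3))/5


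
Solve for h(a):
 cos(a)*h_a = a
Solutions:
 h(a) = C1 + Integral(a/cos(a), a)


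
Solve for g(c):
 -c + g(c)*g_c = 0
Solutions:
 g(c) = -sqrt(C1 + c^2)
 g(c) = sqrt(C1 + c^2)


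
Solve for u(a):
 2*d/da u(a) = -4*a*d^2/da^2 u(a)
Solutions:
 u(a) = C1 + C2*sqrt(a)


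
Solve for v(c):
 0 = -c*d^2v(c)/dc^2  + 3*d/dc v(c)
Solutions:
 v(c) = C1 + C2*c^4


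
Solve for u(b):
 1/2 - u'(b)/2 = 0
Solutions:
 u(b) = C1 + b


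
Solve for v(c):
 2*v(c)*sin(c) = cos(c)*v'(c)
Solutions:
 v(c) = C1/cos(c)^2


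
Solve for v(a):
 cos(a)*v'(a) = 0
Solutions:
 v(a) = C1


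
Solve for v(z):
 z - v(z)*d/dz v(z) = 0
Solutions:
 v(z) = -sqrt(C1 + z^2)
 v(z) = sqrt(C1 + z^2)


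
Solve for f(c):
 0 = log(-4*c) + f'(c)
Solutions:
 f(c) = C1 - c*log(-c) + c*(1 - 2*log(2))


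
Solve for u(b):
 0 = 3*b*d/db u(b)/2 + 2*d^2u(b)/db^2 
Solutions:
 u(b) = C1 + C2*erf(sqrt(6)*b/4)


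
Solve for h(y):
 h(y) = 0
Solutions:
 h(y) = 0


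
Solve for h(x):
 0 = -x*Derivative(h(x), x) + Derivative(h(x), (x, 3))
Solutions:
 h(x) = C1 + Integral(C2*airyai(x) + C3*airybi(x), x)


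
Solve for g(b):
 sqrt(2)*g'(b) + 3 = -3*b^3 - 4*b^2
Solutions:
 g(b) = C1 - 3*sqrt(2)*b^4/8 - 2*sqrt(2)*b^3/3 - 3*sqrt(2)*b/2


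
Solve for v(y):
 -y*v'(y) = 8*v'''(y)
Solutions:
 v(y) = C1 + Integral(C2*airyai(-y/2) + C3*airybi(-y/2), y)


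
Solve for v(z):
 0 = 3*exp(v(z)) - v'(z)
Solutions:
 v(z) = log(-1/(C1 + 3*z))


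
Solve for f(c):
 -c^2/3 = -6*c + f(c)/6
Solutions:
 f(c) = 2*c*(18 - c)


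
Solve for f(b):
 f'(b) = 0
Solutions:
 f(b) = C1


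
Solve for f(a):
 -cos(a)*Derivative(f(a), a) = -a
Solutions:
 f(a) = C1 + Integral(a/cos(a), a)


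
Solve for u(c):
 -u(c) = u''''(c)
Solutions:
 u(c) = (C1*sin(sqrt(2)*c/2) + C2*cos(sqrt(2)*c/2))*exp(-sqrt(2)*c/2) + (C3*sin(sqrt(2)*c/2) + C4*cos(sqrt(2)*c/2))*exp(sqrt(2)*c/2)


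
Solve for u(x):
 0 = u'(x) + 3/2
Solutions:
 u(x) = C1 - 3*x/2


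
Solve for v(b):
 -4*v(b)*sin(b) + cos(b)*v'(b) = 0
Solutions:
 v(b) = C1/cos(b)^4


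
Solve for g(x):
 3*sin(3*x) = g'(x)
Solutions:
 g(x) = C1 - cos(3*x)


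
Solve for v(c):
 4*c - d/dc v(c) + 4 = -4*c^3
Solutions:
 v(c) = C1 + c^4 + 2*c^2 + 4*c


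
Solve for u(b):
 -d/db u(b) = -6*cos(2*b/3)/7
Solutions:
 u(b) = C1 + 9*sin(2*b/3)/7


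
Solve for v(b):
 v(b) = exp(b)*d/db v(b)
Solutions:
 v(b) = C1*exp(-exp(-b))


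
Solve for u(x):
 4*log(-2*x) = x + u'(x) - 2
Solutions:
 u(x) = C1 - x^2/2 + 4*x*log(-x) + 2*x*(-1 + 2*log(2))


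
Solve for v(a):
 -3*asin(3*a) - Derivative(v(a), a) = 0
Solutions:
 v(a) = C1 - 3*a*asin(3*a) - sqrt(1 - 9*a^2)


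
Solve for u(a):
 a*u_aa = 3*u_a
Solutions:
 u(a) = C1 + C2*a^4


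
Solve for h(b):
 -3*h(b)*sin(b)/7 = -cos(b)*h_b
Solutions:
 h(b) = C1/cos(b)^(3/7)


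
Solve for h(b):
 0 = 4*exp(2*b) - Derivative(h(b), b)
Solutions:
 h(b) = C1 + 2*exp(2*b)


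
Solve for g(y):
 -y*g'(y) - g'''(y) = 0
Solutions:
 g(y) = C1 + Integral(C2*airyai(-y) + C3*airybi(-y), y)


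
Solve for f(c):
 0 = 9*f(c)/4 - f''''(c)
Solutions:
 f(c) = C1*exp(-sqrt(6)*c/2) + C2*exp(sqrt(6)*c/2) + C3*sin(sqrt(6)*c/2) + C4*cos(sqrt(6)*c/2)


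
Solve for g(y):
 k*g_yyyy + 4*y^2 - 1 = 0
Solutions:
 g(y) = C1 + C2*y + C3*y^2 + C4*y^3 - y^6/(90*k) + y^4/(24*k)


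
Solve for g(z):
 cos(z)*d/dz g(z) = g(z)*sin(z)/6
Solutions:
 g(z) = C1/cos(z)^(1/6)


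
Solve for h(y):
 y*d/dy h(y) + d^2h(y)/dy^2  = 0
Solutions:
 h(y) = C1 + C2*erf(sqrt(2)*y/2)


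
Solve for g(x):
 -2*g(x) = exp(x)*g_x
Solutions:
 g(x) = C1*exp(2*exp(-x))


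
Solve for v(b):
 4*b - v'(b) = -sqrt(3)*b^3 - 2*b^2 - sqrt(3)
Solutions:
 v(b) = C1 + sqrt(3)*b^4/4 + 2*b^3/3 + 2*b^2 + sqrt(3)*b


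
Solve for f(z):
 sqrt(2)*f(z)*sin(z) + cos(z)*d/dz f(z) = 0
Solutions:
 f(z) = C1*cos(z)^(sqrt(2))
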